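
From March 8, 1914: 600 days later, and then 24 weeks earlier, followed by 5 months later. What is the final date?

October 14, 1915

Adding 600 days from March 8, 1914:
March has 31 days, so 31 − 8 = 23 days remain after March 8, 1914; 600 − 23 = 577 left.
April 1914 has 30 days: 577 − 30 = 547 left.
May 1914 has 31 days: 547 − 31 = 516 left.
June 1914 has 30 days: 516 − 30 = 486 left.
July 1914 has 31 days: 486 − 31 = 455 left.
August 1914 has 31 days: 455 − 31 = 424 left.
September 1914 has 30 days: 424 − 30 = 394 left.
October 1914 has 31 days: 394 − 31 = 363 left.
November 1914 has 30 days: 363 − 30 = 333 left.
December 1914 has 31 days: 333 − 31 = 302 left.
January 1915 has 31 days: 302 − 31 = 271 left.
February 1915 has 28 days (1915 is not a leap year): 271 − 28 = 243 left.
March 1915 has 31 days: 243 − 31 = 212 left.
April 1915 has 30 days: 212 − 30 = 182 left.
May 1915 has 31 days: 182 − 31 = 151 left.
June 1915 has 30 days: 151 − 30 = 121 left.
July 1915 has 31 days: 121 − 31 = 90 left.
August 1915 has 31 days: 90 − 31 = 59 left.
September 1915 has 30 days: 59 − 30 = 29 left.
29 days into October 1915 → October 29, 1915.
Going back 24 weeks (= 168 days) from October 29, 1915:
Going back 29 days from October 29, 1915 reaches the end of the previous month; 168 − 29 = 139 left.
September 1915 has 30 days: 139 − 30 = 109 left.
August 1915 has 31 days: 109 − 31 = 78 left.
July 1915 has 31 days: 78 − 31 = 47 left.
June 1915 has 30 days: 47 − 30 = 17 left.
May 1915 has 31 days; 31 − 17 = 14 → May 14, 1915.
Adding 5 months from May 14, 1915:
month 5 + 5 = 10 → October 1915.
Day 14 is valid in October, giving October 14, 1915.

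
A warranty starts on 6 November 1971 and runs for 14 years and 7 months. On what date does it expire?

Adding 14 years and 7 months from November 6, 1971.
+14 years → 1985; month 11 + 7 = 18, which is month 6 of year 1986 → June 1986.
Day 6 is valid in June, giving June 6, 1986.

June 6, 1986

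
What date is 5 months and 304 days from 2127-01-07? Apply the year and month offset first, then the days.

Counting forward 5 months and 304 days from January 7, 2127: first the month/year part, then the days.
month 1 + 5 = 6 → June 2127.
Day 7 is valid in June, giving June 7, 2127.
Now add 304 days from June 7, 2127.
June has 30 days, so 30 − 7 = 23 days remain after June 7, 2127; 304 − 23 = 281 left.
July 2127 has 31 days: 281 − 31 = 250 left.
August 2127 has 31 days: 250 − 31 = 219 left.
September 2127 has 30 days: 219 − 30 = 189 left.
October 2127 has 31 days: 189 − 31 = 158 left.
November 2127 has 30 days: 158 − 30 = 128 left.
December 2127 has 31 days: 128 − 31 = 97 left.
January 2128 has 31 days: 97 − 31 = 66 left.
February 2128 has 29 days (2128 is a leap year): 66 − 29 = 37 left.
March 2128 has 31 days: 37 − 31 = 6 left.
6 days into April 2128 → April 6, 2128.

April 6, 2128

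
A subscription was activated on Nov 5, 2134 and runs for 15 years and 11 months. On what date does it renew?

October 5, 2150

Counting forward 15 years and 11 months from November 5, 2134.
+15 years → 2149; month 11 + 11 = 22, which is month 10 of year 2150 → October 2150.
Day 5 is valid in October, giving October 5, 2150.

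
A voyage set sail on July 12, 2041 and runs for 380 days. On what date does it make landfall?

Advancing 380 days from July 12, 2041.
July has 31 days, so 31 − 12 = 19 days remain after July 12, 2041; 380 − 19 = 361 left.
August 2041 has 31 days: 361 − 31 = 330 left.
September 2041 has 30 days: 330 − 30 = 300 left.
October 2041 has 31 days: 300 − 31 = 269 left.
November 2041 has 30 days: 269 − 30 = 239 left.
December 2041 has 31 days: 239 − 31 = 208 left.
January 2042 has 31 days: 208 − 31 = 177 left.
February 2042 has 28 days (2042 is not a leap year): 177 − 28 = 149 left.
March 2042 has 31 days: 149 − 31 = 118 left.
April 2042 has 30 days: 118 − 30 = 88 left.
May 2042 has 31 days: 88 − 31 = 57 left.
June 2042 has 30 days: 57 − 30 = 27 left.
27 days into July 2042 → July 27, 2042.

July 27, 2042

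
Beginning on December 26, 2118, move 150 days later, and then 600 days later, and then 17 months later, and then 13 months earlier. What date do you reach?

May 14, 2121

Adding 150 days from December 26, 2118:
December has 31 days, so 31 − 26 = 5 days remain after December 26, 2118; 150 − 5 = 145 left.
January 2119 has 31 days: 145 − 31 = 114 left.
February 2119 has 28 days (2119 is not a leap year): 114 − 28 = 86 left.
March 2119 has 31 days: 86 − 31 = 55 left.
April 2119 has 30 days: 55 − 30 = 25 left.
25 days into May 2119 → May 25, 2119.
Adding 600 days from May 25, 2119:
May has 31 days, so 31 − 25 = 6 days remain after May 25, 2119; 600 − 6 = 594 left.
June 2119 has 30 days: 594 − 30 = 564 left.
July 2119 has 31 days: 564 − 31 = 533 left.
August 2119 has 31 days: 533 − 31 = 502 left.
September 2119 has 30 days: 502 − 30 = 472 left.
October 2119 has 31 days: 472 − 31 = 441 left.
November 2119 has 30 days: 441 − 30 = 411 left.
December 2119 has 31 days: 411 − 31 = 380 left.
January 2120 has 31 days: 380 − 31 = 349 left.
February 2120 has 29 days (2120 is a leap year): 349 − 29 = 320 left.
March 2120 has 31 days: 320 − 31 = 289 left.
April 2120 has 30 days: 289 − 30 = 259 left.
May 2120 has 31 days: 259 − 31 = 228 left.
June 2120 has 30 days: 228 − 30 = 198 left.
July 2120 has 31 days: 198 − 31 = 167 left.
August 2120 has 31 days: 167 − 31 = 136 left.
September 2120 has 30 days: 136 − 30 = 106 left.
October 2120 has 31 days: 106 − 31 = 75 left.
November 2120 has 30 days: 75 − 30 = 45 left.
December 2120 has 31 days: 45 − 31 = 14 left.
14 days into January 2121 → January 14, 2121.
Counting forward 17 months from January 14, 2121:
month 1 + 17 = 18, which is month 6 of year 2122 → June 2122.
Day 14 is valid in June, giving June 14, 2122.
Going back 13 months from June 14, 2122:
month 6 − 13 = -7, which is month 5 of year 2121 → May 2121.
Day 14 is valid in May, giving May 14, 2121.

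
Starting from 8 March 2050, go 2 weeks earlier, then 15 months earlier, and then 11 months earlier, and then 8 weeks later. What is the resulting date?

Subtracting 2 weeks (= 14 days) from March 8, 2050:
Going back 8 days from March 8, 2050 reaches the end of the previous month; 14 − 8 = 6 left.
February 2050 has 28 days; 28 − 6 = 22 → February 22, 2050.
Going back 15 months from February 22, 2050:
month 2 − 15 = -13, which is month 11 of year 2048 → November 2048.
Day 22 is valid in November, giving November 22, 2048.
Subtracting 11 months from November 22, 2048:
month 11 − 11 = 0, which is month 12 of year 2047 → December 2047.
Day 22 is valid in December, giving December 22, 2047.
Adding 8 weeks (= 56 days) from December 22, 2047:
December has 31 days, so 31 − 22 = 9 days remain after December 22, 2047; 56 − 9 = 47 left.
January 2048 has 31 days: 47 − 31 = 16 left.
16 days into February 2048 → February 16, 2048.

February 16, 2048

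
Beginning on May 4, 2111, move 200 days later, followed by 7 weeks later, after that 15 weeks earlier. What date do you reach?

September 25, 2111

Adding 200 days from May 4, 2111:
May has 31 days, so 31 − 4 = 27 days remain after May 4, 2111; 200 − 27 = 173 left.
June 2111 has 30 days: 173 − 30 = 143 left.
July 2111 has 31 days: 143 − 31 = 112 left.
August 2111 has 31 days: 112 − 31 = 81 left.
September 2111 has 30 days: 81 − 30 = 51 left.
October 2111 has 31 days: 51 − 31 = 20 left.
20 days into November 2111 → November 20, 2111.
Adding 7 weeks (= 49 days) from November 20, 2111:
November has 30 days, so 30 − 20 = 10 days remain after November 20, 2111; 49 − 10 = 39 left.
December 2111 has 31 days: 39 − 31 = 8 left.
8 days into January 2112 → January 8, 2112.
Going back 15 weeks (= 105 days) from January 8, 2112:
Going back 8 days from January 8, 2112 reaches the end of the previous month; 105 − 8 = 97 left.
December 2111 has 31 days: 97 − 31 = 66 left.
November 2111 has 30 days: 66 − 30 = 36 left.
October 2111 has 31 days: 36 − 31 = 5 left.
September 2111 has 30 days; 30 − 5 = 25 → September 25, 2111.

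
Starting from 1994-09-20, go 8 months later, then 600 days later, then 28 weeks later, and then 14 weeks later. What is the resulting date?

October 30, 1997

Counting forward 8 months from September 20, 1994:
month 9 + 8 = 17, which is month 5 of year 1995 → May 1995.
Day 20 is valid in May, giving May 20, 1995.
Counting forward 600 days from May 20, 1995:
May has 31 days, so 31 − 20 = 11 days remain after May 20, 1995; 600 − 11 = 589 left.
June 1995 has 30 days: 589 − 30 = 559 left.
July 1995 has 31 days: 559 − 31 = 528 left.
August 1995 has 31 days: 528 − 31 = 497 left.
September 1995 has 30 days: 497 − 30 = 467 left.
October 1995 has 31 days: 467 − 31 = 436 left.
November 1995 has 30 days: 436 − 30 = 406 left.
December 1995 has 31 days: 406 − 31 = 375 left.
January 1996 has 31 days: 375 − 31 = 344 left.
February 1996 has 29 days (1996 is a leap year): 344 − 29 = 315 left.
March 1996 has 31 days: 315 − 31 = 284 left.
April 1996 has 30 days: 284 − 30 = 254 left.
May 1996 has 31 days: 254 − 31 = 223 left.
June 1996 has 30 days: 223 − 30 = 193 left.
July 1996 has 31 days: 193 − 31 = 162 left.
August 1996 has 31 days: 162 − 31 = 131 left.
September 1996 has 30 days: 131 − 30 = 101 left.
October 1996 has 31 days: 101 − 31 = 70 left.
November 1996 has 30 days: 70 − 30 = 40 left.
December 1996 has 31 days: 40 − 31 = 9 left.
9 days into January 1997 → January 9, 1997.
Adding 28 weeks (= 196 days) from January 9, 1997:
January has 31 days, so 31 − 9 = 22 days remain after January 9, 1997; 196 − 22 = 174 left.
February 1997 has 28 days (1997 is not a leap year): 174 − 28 = 146 left.
March 1997 has 31 days: 146 − 31 = 115 left.
April 1997 has 30 days: 115 − 30 = 85 left.
May 1997 has 31 days: 85 − 31 = 54 left.
June 1997 has 30 days: 54 − 30 = 24 left.
24 days into July 1997 → July 24, 1997.
Advancing 14 weeks (= 98 days) from July 24, 1997:
July has 31 days, so 31 − 24 = 7 days remain after July 24, 1997; 98 − 7 = 91 left.
August 1997 has 31 days: 91 − 31 = 60 left.
September 1997 has 30 days: 60 − 30 = 30 left.
30 days into October 1997 → October 30, 1997.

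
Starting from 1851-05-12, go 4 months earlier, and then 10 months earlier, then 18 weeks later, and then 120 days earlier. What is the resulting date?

Counting back 4 months from May 12, 1851:
month 5 − 4 = 1 → January 1851.
Day 12 is valid in January, giving January 12, 1851.
Going back 10 months from January 12, 1851:
month 1 − 10 = -9, which is month 3 of year 1850 → March 1850.
Day 12 is valid in March, giving March 12, 1850.
Adding 18 weeks (= 126 days) from March 12, 1850:
March has 31 days, so 31 − 12 = 19 days remain after March 12, 1850; 126 − 19 = 107 left.
April 1850 has 30 days: 107 − 30 = 77 left.
May 1850 has 31 days: 77 − 31 = 46 left.
June 1850 has 30 days: 46 − 30 = 16 left.
16 days into July 1850 → July 16, 1850.
Counting back 120 days from July 16, 1850:
Going back 16 days from July 16, 1850 reaches the end of the previous month; 120 − 16 = 104 left.
June 1850 has 30 days: 104 − 30 = 74 left.
May 1850 has 31 days: 74 − 31 = 43 left.
April 1850 has 30 days: 43 − 30 = 13 left.
March 1850 has 31 days; 31 − 13 = 18 → March 18, 1850.

March 18, 1850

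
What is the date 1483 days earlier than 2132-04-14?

March 23, 2128

Going back 1483 days from April 14, 2132.
Going back 14 days from April 14, 2132 reaches the end of the previous month; 1483 − 14 = 1469 left.
March 2132 has 31 days: 1469 − 31 = 1438 left.
February 2132 has 29 days (2132 is a leap year): 1438 − 29 = 1409 left.
January 2132 has 31 days: 1409 − 31 = 1378 left.
December 2131 has 31 days: 1378 − 31 = 1347 left.
November 2131 has 30 days: 1347 − 30 = 1317 left.
October 2131 has 31 days: 1317 − 31 = 1286 left.
September 2131 has 30 days: 1286 − 30 = 1256 left.
August 2131 has 31 days: 1256 − 31 = 1225 left.
July 2131 has 31 days: 1225 − 31 = 1194 left.
June 2131 has 30 days: 1194 − 30 = 1164 left.
May 2131 has 31 days: 1164 − 31 = 1133 left.
April 2131 has 30 days: 1133 − 30 = 1103 left.
March 2131 has 31 days: 1103 − 31 = 1072 left.
February 2131 has 28 days (2131 is not a leap year): 1072 − 28 = 1044 left.
January 2131 has 31 days: 1044 − 31 = 1013 left.
December 2130 has 31 days: 1013 − 31 = 982 left.
November 2130 has 30 days: 982 − 30 = 952 left.
October 2130 has 31 days: 952 − 31 = 921 left.
September 2130 has 30 days: 921 − 30 = 891 left.
August 2130 has 31 days: 891 − 31 = 860 left.
July 2130 has 31 days: 860 − 31 = 829 left.
June 2130 has 30 days: 829 − 30 = 799 left.
May 2130 has 31 days: 799 − 31 = 768 left.
April 2130 has 30 days: 768 − 30 = 738 left.
March 2130 has 31 days: 738 − 31 = 707 left.
February 2130 has 28 days (2130 is not a leap year): 707 − 28 = 679 left.
January 2130 has 31 days: 679 − 31 = 648 left.
December 2129 has 31 days: 648 − 31 = 617 left.
November 2129 has 30 days: 617 − 30 = 587 left.
October 2129 has 31 days: 587 − 31 = 556 left.
September 2129 has 30 days: 556 − 30 = 526 left.
August 2129 has 31 days: 526 − 31 = 495 left.
July 2129 has 31 days: 495 − 31 = 464 left.
June 2129 has 30 days: 464 − 30 = 434 left.
May 2129 has 31 days: 434 − 31 = 403 left.
April 2129 has 30 days: 403 − 30 = 373 left.
March 2129 has 31 days: 373 − 31 = 342 left.
February 2129 has 28 days (2129 is not a leap year): 342 − 28 = 314 left.
January 2129 has 31 days: 314 − 31 = 283 left.
December 2128 has 31 days: 283 − 31 = 252 left.
November 2128 has 30 days: 252 − 30 = 222 left.
October 2128 has 31 days: 222 − 31 = 191 left.
September 2128 has 30 days: 191 − 30 = 161 left.
August 2128 has 31 days: 161 − 31 = 130 left.
July 2128 has 31 days: 130 − 31 = 99 left.
June 2128 has 30 days: 99 − 30 = 69 left.
May 2128 has 31 days: 69 − 31 = 38 left.
April 2128 has 30 days: 38 − 30 = 8 left.
March 2128 has 31 days; 31 − 8 = 23 → March 23, 2128.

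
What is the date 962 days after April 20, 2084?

Adding 962 days from April 20, 2084.
April has 30 days, so 30 − 20 = 10 days remain after April 20, 2084; 962 − 10 = 952 left.
May 2084 has 31 days: 952 − 31 = 921 left.
June 2084 has 30 days: 921 − 30 = 891 left.
July 2084 has 31 days: 891 − 31 = 860 left.
August 2084 has 31 days: 860 − 31 = 829 left.
September 2084 has 30 days: 829 − 30 = 799 left.
October 2084 has 31 days: 799 − 31 = 768 left.
November 2084 has 30 days: 768 − 30 = 738 left.
December 2084 has 31 days: 738 − 31 = 707 left.
January 2085 has 31 days: 707 − 31 = 676 left.
February 2085 has 28 days (2085 is not a leap year): 676 − 28 = 648 left.
March 2085 has 31 days: 648 − 31 = 617 left.
April 2085 has 30 days: 617 − 30 = 587 left.
May 2085 has 31 days: 587 − 31 = 556 left.
June 2085 has 30 days: 556 − 30 = 526 left.
July 2085 has 31 days: 526 − 31 = 495 left.
August 2085 has 31 days: 495 − 31 = 464 left.
September 2085 has 30 days: 464 − 30 = 434 left.
October 2085 has 31 days: 434 − 31 = 403 left.
November 2085 has 30 days: 403 − 30 = 373 left.
December 2085 has 31 days: 373 − 31 = 342 left.
January 2086 has 31 days: 342 − 31 = 311 left.
February 2086 has 28 days (2086 is not a leap year): 311 − 28 = 283 left.
March 2086 has 31 days: 283 − 31 = 252 left.
April 2086 has 30 days: 252 − 30 = 222 left.
May 2086 has 31 days: 222 − 31 = 191 left.
June 2086 has 30 days: 191 − 30 = 161 left.
July 2086 has 31 days: 161 − 31 = 130 left.
August 2086 has 31 days: 130 − 31 = 99 left.
September 2086 has 30 days: 99 − 30 = 69 left.
October 2086 has 31 days: 69 − 31 = 38 left.
November 2086 has 30 days: 38 − 30 = 8 left.
8 days into December 2086 → December 8, 2086.

December 8, 2086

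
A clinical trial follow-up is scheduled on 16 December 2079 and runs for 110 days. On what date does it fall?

April 4, 2080

Adding 110 days from December 16, 2079.
December has 31 days, so 31 − 16 = 15 days remain after December 16, 2079; 110 − 15 = 95 left.
January 2080 has 31 days: 95 − 31 = 64 left.
February 2080 has 29 days (2080 is a leap year): 64 − 29 = 35 left.
March 2080 has 31 days: 35 − 31 = 4 left.
4 days into April 2080 → April 4, 2080.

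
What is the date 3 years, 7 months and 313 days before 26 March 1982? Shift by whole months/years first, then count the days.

October 17, 1977

Subtracting 3 years, 7 months and 313 days from March 26, 1982: first the month/year part, then the days.
-3 years → 1979; month 3 − 7 = -4, which is month 8 of year 1978 → August 1978.
Day 26 is valid in August, giving August 26, 1978.
Now subtract 313 days from August 26, 1978.
Going back 26 days from August 26, 1978 reaches the end of the previous month; 313 − 26 = 287 left.
July 1978 has 31 days: 287 − 31 = 256 left.
June 1978 has 30 days: 256 − 30 = 226 left.
May 1978 has 31 days: 226 − 31 = 195 left.
April 1978 has 30 days: 195 − 30 = 165 left.
March 1978 has 31 days: 165 − 31 = 134 left.
February 1978 has 28 days (1978 is not a leap year): 134 − 28 = 106 left.
January 1978 has 31 days: 106 − 31 = 75 left.
December 1977 has 31 days: 75 − 31 = 44 left.
November 1977 has 30 days: 44 − 30 = 14 left.
October 1977 has 31 days; 31 − 14 = 17 → October 17, 1977.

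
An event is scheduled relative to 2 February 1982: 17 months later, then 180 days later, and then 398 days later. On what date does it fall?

Adding 17 months from February 2, 1982:
month 2 + 17 = 19, which is month 7 of year 1983 → July 1983.
Day 2 is valid in July, giving July 2, 1983.
Advancing 180 days from July 2, 1983:
July has 31 days, so 31 − 2 = 29 days remain after July 2, 1983; 180 − 29 = 151 left.
August 1983 has 31 days: 151 − 31 = 120 left.
September 1983 has 30 days: 120 − 30 = 90 left.
October 1983 has 31 days: 90 − 31 = 59 left.
November 1983 has 30 days: 59 − 30 = 29 left.
29 days into December 1983 → December 29, 1983.
Advancing 398 days from December 29, 1983:
December has 31 days, so 31 − 29 = 2 days remain after December 29, 1983; 398 − 2 = 396 left.
January 1984 has 31 days: 396 − 31 = 365 left.
February 1984 has 29 days (1984 is a leap year): 365 − 29 = 336 left.
March 1984 has 31 days: 336 − 31 = 305 left.
April 1984 has 30 days: 305 − 30 = 275 left.
May 1984 has 31 days: 275 − 31 = 244 left.
June 1984 has 30 days: 244 − 30 = 214 left.
July 1984 has 31 days: 214 − 31 = 183 left.
August 1984 has 31 days: 183 − 31 = 152 left.
September 1984 has 30 days: 152 − 30 = 122 left.
October 1984 has 31 days: 122 − 31 = 91 left.
November 1984 has 30 days: 91 − 30 = 61 left.
December 1984 has 31 days: 61 − 31 = 30 left.
30 days into January 1985 → January 30, 1985.

January 30, 1985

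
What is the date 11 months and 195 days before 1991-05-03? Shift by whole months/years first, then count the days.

Subtracting 11 months and 195 days from May 3, 1991: first the month/year part, then the days.
month 5 − 11 = -6, which is month 6 of year 1990 → June 1990.
Day 3 is valid in June, giving June 3, 1990.
Now subtract 195 days from June 3, 1990.
Going back 3 days from June 3, 1990 reaches the end of the previous month; 195 − 3 = 192 left.
May 1990 has 31 days: 192 − 31 = 161 left.
April 1990 has 30 days: 161 − 30 = 131 left.
March 1990 has 31 days: 131 − 31 = 100 left.
February 1990 has 28 days (1990 is not a leap year): 100 − 28 = 72 left.
January 1990 has 31 days: 72 − 31 = 41 left.
December 1989 has 31 days: 41 − 31 = 10 left.
November 1989 has 30 days; 30 − 10 = 20 → November 20, 1989.

November 20, 1989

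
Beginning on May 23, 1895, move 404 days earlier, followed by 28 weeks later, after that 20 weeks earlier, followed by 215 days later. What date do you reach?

January 10, 1895

Going back 404 days from May 23, 1895:
Going back 23 days from May 23, 1895 reaches the end of the previous month; 404 − 23 = 381 left.
April 1895 has 30 days: 381 − 30 = 351 left.
March 1895 has 31 days: 351 − 31 = 320 left.
February 1895 has 28 days (1895 is not a leap year): 320 − 28 = 292 left.
January 1895 has 31 days: 292 − 31 = 261 left.
December 1894 has 31 days: 261 − 31 = 230 left.
November 1894 has 30 days: 230 − 30 = 200 left.
October 1894 has 31 days: 200 − 31 = 169 left.
September 1894 has 30 days: 169 − 30 = 139 left.
August 1894 has 31 days: 139 − 31 = 108 left.
July 1894 has 31 days: 108 − 31 = 77 left.
June 1894 has 30 days: 77 − 30 = 47 left.
May 1894 has 31 days: 47 − 31 = 16 left.
April 1894 has 30 days; 30 − 16 = 14 → April 14, 1894.
Counting forward 28 weeks (= 196 days) from April 14, 1894:
April has 30 days, so 30 − 14 = 16 days remain after April 14, 1894; 196 − 16 = 180 left.
May 1894 has 31 days: 180 − 31 = 149 left.
June 1894 has 30 days: 149 − 30 = 119 left.
July 1894 has 31 days: 119 − 31 = 88 left.
August 1894 has 31 days: 88 − 31 = 57 left.
September 1894 has 30 days: 57 − 30 = 27 left.
27 days into October 1894 → October 27, 1894.
Subtracting 20 weeks (= 140 days) from October 27, 1894:
Going back 27 days from October 27, 1894 reaches the end of the previous month; 140 − 27 = 113 left.
September 1894 has 30 days: 113 − 30 = 83 left.
August 1894 has 31 days: 83 − 31 = 52 left.
July 1894 has 31 days: 52 − 31 = 21 left.
June 1894 has 30 days; 30 − 21 = 9 → June 9, 1894.
Counting forward 215 days from June 9, 1894:
June has 30 days, so 30 − 9 = 21 days remain after June 9, 1894; 215 − 21 = 194 left.
July 1894 has 31 days: 194 − 31 = 163 left.
August 1894 has 31 days: 163 − 31 = 132 left.
September 1894 has 30 days: 132 − 30 = 102 left.
October 1894 has 31 days: 102 − 31 = 71 left.
November 1894 has 30 days: 71 − 30 = 41 left.
December 1894 has 31 days: 41 − 31 = 10 left.
10 days into January 1895 → January 10, 1895.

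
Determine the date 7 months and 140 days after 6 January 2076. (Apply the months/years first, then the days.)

December 24, 2076

Advancing 7 months and 140 days from January 6, 2076: first the month/year part, then the days.
month 1 + 7 = 8 → August 2076.
Day 6 is valid in August, giving August 6, 2076.
Now add 140 days from August 6, 2076.
August has 31 days, so 31 − 6 = 25 days remain after August 6, 2076; 140 − 25 = 115 left.
September 2076 has 30 days: 115 − 30 = 85 left.
October 2076 has 31 days: 85 − 31 = 54 left.
November 2076 has 30 days: 54 − 30 = 24 left.
24 days into December 2076 → December 24, 2076.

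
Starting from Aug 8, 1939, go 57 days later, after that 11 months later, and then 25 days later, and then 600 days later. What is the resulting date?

Adding 57 days from August 8, 1939:
August has 31 days, so 31 − 8 = 23 days remain after August 8, 1939; 57 − 23 = 34 left.
September 1939 has 30 days: 34 − 30 = 4 left.
4 days into October 1939 → October 4, 1939.
Advancing 11 months from October 4, 1939:
month 10 + 11 = 21, which is month 9 of year 1940 → September 1940.
Day 4 is valid in September, giving September 4, 1940.
Advancing 25 days from September 4, 1940:
September has 30 days; 4 + 25 = 29, still in September.
Counting forward 600 days from September 29, 1940:
September has 30 days, so 30 − 29 = 1 day remains after September 29, 1940; 600 − 1 = 599 left.
October 1940 has 31 days: 599 − 31 = 568 left.
November 1940 has 30 days: 568 − 30 = 538 left.
December 1940 has 31 days: 538 − 31 = 507 left.
January 1941 has 31 days: 507 − 31 = 476 left.
February 1941 has 28 days (1941 is not a leap year): 476 − 28 = 448 left.
March 1941 has 31 days: 448 − 31 = 417 left.
April 1941 has 30 days: 417 − 30 = 387 left.
May 1941 has 31 days: 387 − 31 = 356 left.
June 1941 has 30 days: 356 − 30 = 326 left.
July 1941 has 31 days: 326 − 31 = 295 left.
August 1941 has 31 days: 295 − 31 = 264 left.
September 1941 has 30 days: 264 − 30 = 234 left.
October 1941 has 31 days: 234 − 31 = 203 left.
November 1941 has 30 days: 203 − 30 = 173 left.
December 1941 has 31 days: 173 − 31 = 142 left.
January 1942 has 31 days: 142 − 31 = 111 left.
February 1942 has 28 days (1942 is not a leap year): 111 − 28 = 83 left.
March 1942 has 31 days: 83 − 31 = 52 left.
April 1942 has 30 days: 52 − 30 = 22 left.
22 days into May 1942 → May 22, 1942.

May 22, 1942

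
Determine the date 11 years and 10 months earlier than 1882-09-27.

Going back 11 years and 10 months from September 27, 1882.
-11 years → 1871; month 9 − 10 = -1, which is month 11 of year 1870 → November 1870.
Day 27 is valid in November, giving November 27, 1870.

November 27, 1870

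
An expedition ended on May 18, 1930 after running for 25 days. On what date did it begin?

Subtracting 25 days from May 18, 1930.
Going back 18 days from May 18, 1930 reaches the end of the previous month; 25 − 18 = 7 left.
April 1930 has 30 days; 30 − 7 = 23 → April 23, 1930.

April 23, 1930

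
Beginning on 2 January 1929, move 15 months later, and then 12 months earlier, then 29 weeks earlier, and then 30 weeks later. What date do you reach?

April 9, 1929

Counting forward 15 months from January 2, 1929:
month 1 + 15 = 16, which is month 4 of year 1930 → April 1930.
Day 2 is valid in April, giving April 2, 1930.
Subtracting 12 months from April 2, 1930:
month 4 − 12 = -8, which is month 4 of year 1929 → April 1929.
Day 2 is valid in April, giving April 2, 1929.
Subtracting 29 weeks (= 203 days) from April 2, 1929:
Going back 2 days from April 2, 1929 reaches the end of the previous month; 203 − 2 = 201 left.
March 1929 has 31 days: 201 − 31 = 170 left.
February 1929 has 28 days (1929 is not a leap year): 170 − 28 = 142 left.
January 1929 has 31 days: 142 − 31 = 111 left.
December 1928 has 31 days: 111 − 31 = 80 left.
November 1928 has 30 days: 80 − 30 = 50 left.
October 1928 has 31 days: 50 − 31 = 19 left.
September 1928 has 30 days; 30 − 19 = 11 → September 11, 1928.
Counting forward 30 weeks (= 210 days) from September 11, 1928:
September has 30 days, so 30 − 11 = 19 days remain after September 11, 1928; 210 − 19 = 191 left.
October 1928 has 31 days: 191 − 31 = 160 left.
November 1928 has 30 days: 160 − 30 = 130 left.
December 1928 has 31 days: 130 − 31 = 99 left.
January 1929 has 31 days: 99 − 31 = 68 left.
February 1929 has 28 days (1929 is not a leap year): 68 − 28 = 40 left.
March 1929 has 31 days: 40 − 31 = 9 left.
9 days into April 1929 → April 9, 1929.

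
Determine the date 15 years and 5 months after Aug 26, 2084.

Advancing 15 years and 5 months from August 26, 2084.
+15 years → 2099; month 8 + 5 = 13, which is month 1 of year 2100 → January 2100.
Day 26 is valid in January, giving January 26, 2100.

January 26, 2100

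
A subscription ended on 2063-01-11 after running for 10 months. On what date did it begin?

Going back 10 months from January 11, 2063.
month 1 − 10 = -9, which is month 3 of year 2062 → March 2062.
Day 11 is valid in March, giving March 11, 2062.

March 11, 2062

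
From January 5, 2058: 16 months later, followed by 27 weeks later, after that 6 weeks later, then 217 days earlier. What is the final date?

May 19, 2059

Counting forward 16 months from January 5, 2058:
month 1 + 16 = 17, which is month 5 of year 2059 → May 2059.
Day 5 is valid in May, giving May 5, 2059.
Advancing 27 weeks (= 189 days) from May 5, 2059:
May has 31 days, so 31 − 5 = 26 days remain after May 5, 2059; 189 − 26 = 163 left.
June 2059 has 30 days: 163 − 30 = 133 left.
July 2059 has 31 days: 133 − 31 = 102 left.
August 2059 has 31 days: 102 − 31 = 71 left.
September 2059 has 30 days: 71 − 30 = 41 left.
October 2059 has 31 days: 41 − 31 = 10 left.
10 days into November 2059 → November 10, 2059.
Adding 6 weeks (= 42 days) from November 10, 2059:
November has 30 days, so 30 − 10 = 20 days remain after November 10, 2059; 42 − 20 = 22 left.
22 days into December 2059 → December 22, 2059.
Counting back 217 days from December 22, 2059:
Going back 22 days from December 22, 2059 reaches the end of the previous month; 217 − 22 = 195 left.
November 2059 has 30 days: 195 − 30 = 165 left.
October 2059 has 31 days: 165 − 31 = 134 left.
September 2059 has 30 days: 134 − 30 = 104 left.
August 2059 has 31 days: 104 − 31 = 73 left.
July 2059 has 31 days: 73 − 31 = 42 left.
June 2059 has 30 days: 42 − 30 = 12 left.
May 2059 has 31 days; 31 − 12 = 19 → May 19, 2059.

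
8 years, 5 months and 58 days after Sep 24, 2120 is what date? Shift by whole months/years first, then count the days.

Advancing 8 years, 5 months and 58 days from September 24, 2120: first the month/year part, then the days.
+8 years → 2128; month 9 + 5 = 14, which is month 2 of year 2129 → February 2129.
Day 24 is valid in February, giving February 24, 2129.
Now add 58 days from February 24, 2129.
February has 28 days, so 28 − 24 = 4 days remain after February 24, 2129; 58 − 4 = 54 left.
March 2129 has 31 days: 54 − 31 = 23 left.
23 days into April 2129 → April 23, 2129.

April 23, 2129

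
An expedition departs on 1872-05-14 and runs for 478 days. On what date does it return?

Advancing 478 days from May 14, 1872.
May has 31 days, so 31 − 14 = 17 days remain after May 14, 1872; 478 − 17 = 461 left.
June 1872 has 30 days: 461 − 30 = 431 left.
July 1872 has 31 days: 431 − 31 = 400 left.
August 1872 has 31 days: 400 − 31 = 369 left.
September 1872 has 30 days: 369 − 30 = 339 left.
October 1872 has 31 days: 339 − 31 = 308 left.
November 1872 has 30 days: 308 − 30 = 278 left.
December 1872 has 31 days: 278 − 31 = 247 left.
January 1873 has 31 days: 247 − 31 = 216 left.
February 1873 has 28 days (1873 is not a leap year): 216 − 28 = 188 left.
March 1873 has 31 days: 188 − 31 = 157 left.
April 1873 has 30 days: 157 − 30 = 127 left.
May 1873 has 31 days: 127 − 31 = 96 left.
June 1873 has 30 days: 96 − 30 = 66 left.
July 1873 has 31 days: 66 − 31 = 35 left.
August 1873 has 31 days: 35 − 31 = 4 left.
4 days into September 1873 → September 4, 1873.

September 4, 1873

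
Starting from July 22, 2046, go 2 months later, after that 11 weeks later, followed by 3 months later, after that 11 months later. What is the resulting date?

February 8, 2048

Adding 2 months from July 22, 2046:
month 7 + 2 = 9 → September 2046.
Day 22 is valid in September, giving September 22, 2046.
Adding 11 weeks (= 77 days) from September 22, 2046:
September has 30 days, so 30 − 22 = 8 days remain after September 22, 2046; 77 − 8 = 69 left.
October 2046 has 31 days: 69 − 31 = 38 left.
November 2046 has 30 days: 38 − 30 = 8 left.
8 days into December 2046 → December 8, 2046.
Counting forward 3 months from December 8, 2046:
month 12 + 3 = 15, which is month 3 of year 2047 → March 2047.
Day 8 is valid in March, giving March 8, 2047.
Counting forward 11 months from March 8, 2047:
month 3 + 11 = 14, which is month 2 of year 2048 → February 2048.
Day 8 is valid in February, giving February 8, 2048.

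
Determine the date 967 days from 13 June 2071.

February 4, 2074

Counting forward 967 days from June 13, 2071.
June has 30 days, so 30 − 13 = 17 days remain after June 13, 2071; 967 − 17 = 950 left.
July 2071 has 31 days: 950 − 31 = 919 left.
August 2071 has 31 days: 919 − 31 = 888 left.
September 2071 has 30 days: 888 − 30 = 858 left.
October 2071 has 31 days: 858 − 31 = 827 left.
November 2071 has 30 days: 827 − 30 = 797 left.
December 2071 has 31 days: 797 − 31 = 766 left.
January 2072 has 31 days: 766 − 31 = 735 left.
February 2072 has 29 days (2072 is a leap year): 735 − 29 = 706 left.
March 2072 has 31 days: 706 − 31 = 675 left.
April 2072 has 30 days: 675 − 30 = 645 left.
May 2072 has 31 days: 645 − 31 = 614 left.
June 2072 has 30 days: 614 − 30 = 584 left.
July 2072 has 31 days: 584 − 31 = 553 left.
August 2072 has 31 days: 553 − 31 = 522 left.
September 2072 has 30 days: 522 − 30 = 492 left.
October 2072 has 31 days: 492 − 31 = 461 left.
November 2072 has 30 days: 461 − 30 = 431 left.
December 2072 has 31 days: 431 − 31 = 400 left.
January 2073 has 31 days: 400 − 31 = 369 left.
February 2073 has 28 days (2073 is not a leap year): 369 − 28 = 341 left.
March 2073 has 31 days: 341 − 31 = 310 left.
April 2073 has 30 days: 310 − 30 = 280 left.
May 2073 has 31 days: 280 − 31 = 249 left.
June 2073 has 30 days: 249 − 30 = 219 left.
July 2073 has 31 days: 219 − 31 = 188 left.
August 2073 has 31 days: 188 − 31 = 157 left.
September 2073 has 30 days: 157 − 30 = 127 left.
October 2073 has 31 days: 127 − 31 = 96 left.
November 2073 has 30 days: 96 − 30 = 66 left.
December 2073 has 31 days: 66 − 31 = 35 left.
January 2074 has 31 days: 35 − 31 = 4 left.
4 days into February 2074 → February 4, 2074.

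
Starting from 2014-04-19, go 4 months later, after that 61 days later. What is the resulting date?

October 19, 2014

Counting forward 4 months from April 19, 2014:
month 4 + 4 = 8 → August 2014.
Day 19 is valid in August, giving August 19, 2014.
Adding 61 days from August 19, 2014:
August has 31 days, so 31 − 19 = 12 days remain after August 19, 2014; 61 − 12 = 49 left.
September 2014 has 30 days: 49 − 30 = 19 left.
19 days into October 2014 → October 19, 2014.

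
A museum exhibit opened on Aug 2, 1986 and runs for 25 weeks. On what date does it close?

Advancing 25 weeks = 175 days from August 2, 1986.
August has 31 days, so 31 − 2 = 29 days remain after August 2, 1986; 175 − 29 = 146 left.
September 1986 has 30 days: 146 − 30 = 116 left.
October 1986 has 31 days: 116 − 31 = 85 left.
November 1986 has 30 days: 85 − 30 = 55 left.
December 1986 has 31 days: 55 − 31 = 24 left.
24 days into January 1987 → January 24, 1987.

January 24, 1987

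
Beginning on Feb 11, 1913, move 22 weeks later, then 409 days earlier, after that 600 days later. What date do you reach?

January 22, 1914

Advancing 22 weeks (= 154 days) from February 11, 1913:
February has 28 days, so 28 − 11 = 17 days remain after February 11, 1913; 154 − 17 = 137 left.
March 1913 has 31 days: 137 − 31 = 106 left.
April 1913 has 30 days: 106 − 30 = 76 left.
May 1913 has 31 days: 76 − 31 = 45 left.
June 1913 has 30 days: 45 − 30 = 15 left.
15 days into July 1913 → July 15, 1913.
Going back 409 days from July 15, 1913:
Going back 15 days from July 15, 1913 reaches the end of the previous month; 409 − 15 = 394 left.
June 1913 has 30 days: 394 − 30 = 364 left.
May 1913 has 31 days: 364 − 31 = 333 left.
April 1913 has 30 days: 333 − 30 = 303 left.
March 1913 has 31 days: 303 − 31 = 272 left.
February 1913 has 28 days (1913 is not a leap year): 272 − 28 = 244 left.
January 1913 has 31 days: 244 − 31 = 213 left.
December 1912 has 31 days: 213 − 31 = 182 left.
November 1912 has 30 days: 182 − 30 = 152 left.
October 1912 has 31 days: 152 − 31 = 121 left.
September 1912 has 30 days: 121 − 30 = 91 left.
August 1912 has 31 days: 91 − 31 = 60 left.
July 1912 has 31 days: 60 − 31 = 29 left.
June 1912 has 30 days; 30 − 29 = 1 → June 1, 1912.
Counting forward 600 days from June 1, 1912:
June has 30 days, so 30 − 1 = 29 days remain after June 1, 1912; 600 − 29 = 571 left.
July 1912 has 31 days: 571 − 31 = 540 left.
August 1912 has 31 days: 540 − 31 = 509 left.
September 1912 has 30 days: 509 − 30 = 479 left.
October 1912 has 31 days: 479 − 31 = 448 left.
November 1912 has 30 days: 448 − 30 = 418 left.
December 1912 has 31 days: 418 − 31 = 387 left.
January 1913 has 31 days: 387 − 31 = 356 left.
February 1913 has 28 days (1913 is not a leap year): 356 − 28 = 328 left.
March 1913 has 31 days: 328 − 31 = 297 left.
April 1913 has 30 days: 297 − 30 = 267 left.
May 1913 has 31 days: 267 − 31 = 236 left.
June 1913 has 30 days: 236 − 30 = 206 left.
July 1913 has 31 days: 206 − 31 = 175 left.
August 1913 has 31 days: 175 − 31 = 144 left.
September 1913 has 30 days: 144 − 30 = 114 left.
October 1913 has 31 days: 114 − 31 = 83 left.
November 1913 has 30 days: 83 − 30 = 53 left.
December 1913 has 31 days: 53 − 31 = 22 left.
22 days into January 1914 → January 22, 1914.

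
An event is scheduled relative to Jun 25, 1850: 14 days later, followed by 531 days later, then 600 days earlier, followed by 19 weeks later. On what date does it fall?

Advancing 14 days from June 25, 1850:
June has 30 days, so 30 − 25 = 5 days remain after June 25, 1850; 14 − 5 = 9 left.
9 days into July 1850 → July 9, 1850.
Advancing 531 days from July 9, 1850:
July has 31 days, so 31 − 9 = 22 days remain after July 9, 1850; 531 − 22 = 509 left.
August 1850 has 31 days: 509 − 31 = 478 left.
September 1850 has 30 days: 478 − 30 = 448 left.
October 1850 has 31 days: 448 − 31 = 417 left.
November 1850 has 30 days: 417 − 30 = 387 left.
December 1850 has 31 days: 387 − 31 = 356 left.
January 1851 has 31 days: 356 − 31 = 325 left.
February 1851 has 28 days (1851 is not a leap year): 325 − 28 = 297 left.
March 1851 has 31 days: 297 − 31 = 266 left.
April 1851 has 30 days: 266 − 30 = 236 left.
May 1851 has 31 days: 236 − 31 = 205 left.
June 1851 has 30 days: 205 − 30 = 175 left.
July 1851 has 31 days: 175 − 31 = 144 left.
August 1851 has 31 days: 144 − 31 = 113 left.
September 1851 has 30 days: 113 − 30 = 83 left.
October 1851 has 31 days: 83 − 31 = 52 left.
November 1851 has 30 days: 52 − 30 = 22 left.
22 days into December 1851 → December 22, 1851.
Going back 600 days from December 22, 1851:
Going back 22 days from December 22, 1851 reaches the end of the previous month; 600 − 22 = 578 left.
November 1851 has 30 days: 578 − 30 = 548 left.
October 1851 has 31 days: 548 − 31 = 517 left.
September 1851 has 30 days: 517 − 30 = 487 left.
August 1851 has 31 days: 487 − 31 = 456 left.
July 1851 has 31 days: 456 − 31 = 425 left.
June 1851 has 30 days: 425 − 30 = 395 left.
May 1851 has 31 days: 395 − 31 = 364 left.
April 1851 has 30 days: 364 − 30 = 334 left.
March 1851 has 31 days: 334 − 31 = 303 left.
February 1851 has 28 days (1851 is not a leap year): 303 − 28 = 275 left.
January 1851 has 31 days: 275 − 31 = 244 left.
December 1850 has 31 days: 244 − 31 = 213 left.
November 1850 has 30 days: 213 − 30 = 183 left.
October 1850 has 31 days: 183 − 31 = 152 left.
September 1850 has 30 days: 152 − 30 = 122 left.
August 1850 has 31 days: 122 − 31 = 91 left.
July 1850 has 31 days: 91 − 31 = 60 left.
June 1850 has 30 days: 60 − 30 = 30 left.
May 1850 has 31 days; 31 − 30 = 1 → May 1, 1850.
Adding 19 weeks (= 133 days) from May 1, 1850:
May has 31 days, so 31 − 1 = 30 days remain after May 1, 1850; 133 − 30 = 103 left.
June 1850 has 30 days: 103 − 30 = 73 left.
July 1850 has 31 days: 73 − 31 = 42 left.
August 1850 has 31 days: 42 − 31 = 11 left.
11 days into September 1850 → September 11, 1850.

September 11, 1850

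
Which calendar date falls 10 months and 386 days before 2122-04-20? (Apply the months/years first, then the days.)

Subtracting 10 months and 386 days from April 20, 2122: first the month/year part, then the days.
month 4 − 10 = -6, which is month 6 of year 2121 → June 2121.
Day 20 is valid in June, giving June 20, 2121.
Now subtract 386 days from June 20, 2121.
Going back 20 days from June 20, 2121 reaches the end of the previous month; 386 − 20 = 366 left.
May 2121 has 31 days: 366 − 31 = 335 left.
April 2121 has 30 days: 335 − 30 = 305 left.
March 2121 has 31 days: 305 − 31 = 274 left.
February 2121 has 28 days (2121 is not a leap year): 274 − 28 = 246 left.
January 2121 has 31 days: 246 − 31 = 215 left.
December 2120 has 31 days: 215 − 31 = 184 left.
November 2120 has 30 days: 184 − 30 = 154 left.
October 2120 has 31 days: 154 − 31 = 123 left.
September 2120 has 30 days: 123 − 30 = 93 left.
August 2120 has 31 days: 93 − 31 = 62 left.
July 2120 has 31 days: 62 − 31 = 31 left.
June 2120 has 30 days: 31 − 30 = 1 left.
May 2120 has 31 days; 31 − 1 = 30 → May 30, 2120.

May 30, 2120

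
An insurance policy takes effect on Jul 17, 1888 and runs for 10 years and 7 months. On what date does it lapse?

February 17, 1899

Adding 10 years and 7 months from July 17, 1888.
+10 years → 1898; month 7 + 7 = 14, which is month 2 of year 1899 → February 1899.
Day 17 is valid in February, giving February 17, 1899.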